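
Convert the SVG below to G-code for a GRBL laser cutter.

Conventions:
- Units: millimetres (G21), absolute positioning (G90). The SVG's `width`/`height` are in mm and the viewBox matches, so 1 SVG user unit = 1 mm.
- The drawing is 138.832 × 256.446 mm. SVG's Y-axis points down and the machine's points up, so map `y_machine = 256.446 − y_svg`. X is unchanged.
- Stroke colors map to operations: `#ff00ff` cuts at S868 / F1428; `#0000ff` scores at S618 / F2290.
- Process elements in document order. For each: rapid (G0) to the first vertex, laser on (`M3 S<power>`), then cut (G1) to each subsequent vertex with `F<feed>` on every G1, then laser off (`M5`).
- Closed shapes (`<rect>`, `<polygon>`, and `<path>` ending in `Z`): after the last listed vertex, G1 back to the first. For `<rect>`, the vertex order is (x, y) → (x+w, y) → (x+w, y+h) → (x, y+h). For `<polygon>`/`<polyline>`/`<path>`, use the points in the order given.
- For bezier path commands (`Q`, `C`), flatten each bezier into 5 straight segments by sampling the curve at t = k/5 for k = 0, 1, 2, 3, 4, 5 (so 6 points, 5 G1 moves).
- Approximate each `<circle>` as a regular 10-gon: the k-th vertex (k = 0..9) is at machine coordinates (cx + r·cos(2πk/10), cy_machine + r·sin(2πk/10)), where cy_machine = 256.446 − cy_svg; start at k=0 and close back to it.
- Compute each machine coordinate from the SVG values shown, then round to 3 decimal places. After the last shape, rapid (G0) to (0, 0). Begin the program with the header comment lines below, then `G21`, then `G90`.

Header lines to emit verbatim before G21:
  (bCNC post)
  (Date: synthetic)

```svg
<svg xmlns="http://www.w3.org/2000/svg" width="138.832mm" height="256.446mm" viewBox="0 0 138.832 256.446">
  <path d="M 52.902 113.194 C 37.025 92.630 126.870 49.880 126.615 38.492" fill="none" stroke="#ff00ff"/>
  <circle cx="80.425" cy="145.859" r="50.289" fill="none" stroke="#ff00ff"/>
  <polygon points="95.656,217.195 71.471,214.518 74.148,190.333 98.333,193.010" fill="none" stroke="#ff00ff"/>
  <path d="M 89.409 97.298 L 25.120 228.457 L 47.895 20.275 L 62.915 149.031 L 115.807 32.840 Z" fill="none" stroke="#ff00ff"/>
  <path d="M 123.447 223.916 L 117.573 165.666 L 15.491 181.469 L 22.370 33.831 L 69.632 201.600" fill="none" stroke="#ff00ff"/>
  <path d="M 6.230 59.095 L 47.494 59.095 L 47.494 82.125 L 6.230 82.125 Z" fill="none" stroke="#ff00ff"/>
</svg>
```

viewBox `0 0 138.832 256.446` with mm width/height → 1 unit = 1 mm. Flip: y_m = 256.446 − y_svg.

**Shape 1** — `<path>` cubic bezier, stroke `#ff00ff` → cut (S868, F1428). Control points (SVG): P0=(52.902,113.194), P1=(37.025,92.630), P2=(126.870,49.880), P3=(126.615,38.492); sampled at t=k/5. Machine vertices: (52.902,143.252) → (54.496,157.824) → (72.064,175.151) → (96.206,192.662) → (117.523,207.786) → (126.615,217.954). Open path.

**Shape 2** — `<circle>` circle, stroke `#ff00ff` → cut (S868, F1428). Machine vertices: (130.714,110.587) → (121.110,140.146) → (95.965,158.415) → (64.885,158.415) → (39.740,140.146) → (30.136,110.587) → (39.740,81.028) → (64.885,62.759) → (95.965,62.759) → (121.110,81.028) → (130.714,110.587). Closed: final G1 returns to the first vertex.

**Shape 3** — `<polygon>` regular polygon, stroke `#ff00ff` → cut (S868, F1428). Machine vertices: (95.656,39.251) → (71.471,41.928) → (74.148,66.113) → (98.333,63.436) → (95.656,39.251). Closed: final G1 returns to the first vertex.

**Shape 4** — `<path>` closed polygon, stroke `#ff00ff` → cut (S868, F1428). Machine vertices: (89.409,159.148) → (25.120,27.989) → (47.895,236.171) → (62.915,107.415) → (115.807,223.606) → (89.409,159.148). Closed: final G1 returns to the first vertex.

**Shape 5** — `<path>` open polyline, stroke `#ff00ff` → cut (S868, F1428). Machine vertices: (123.447,32.530) → (117.573,90.780) → (15.491,74.977) → (22.370,222.615) → (69.632,54.846). Open path.

**Shape 6** — `<path>` rectangle, stroke `#ff00ff` → cut (S868, F1428). Machine vertices: (6.230,197.351) → (47.494,197.351) → (47.494,174.321) → (6.230,174.321) → (6.230,197.351). Closed: final G1 returns to the first vertex.

(bCNC post)
(Date: synthetic)
G21
G90
G0 X52.902 Y143.252
M3 S868
G1 X54.496 Y157.824 F1428
G1 X72.064 Y175.151 F1428
G1 X96.206 Y192.662 F1428
G1 X117.523 Y207.786 F1428
G1 X126.615 Y217.954 F1428
M5
G0 X130.714 Y110.587
M3 S868
G1 X121.110 Y140.146 F1428
G1 X95.965 Y158.415 F1428
G1 X64.885 Y158.415 F1428
G1 X39.740 Y140.146 F1428
G1 X30.136 Y110.587 F1428
G1 X39.740 Y81.028 F1428
G1 X64.885 Y62.759 F1428
G1 X95.965 Y62.759 F1428
G1 X121.110 Y81.028 F1428
G1 X130.714 Y110.587 F1428
M5
G0 X95.656 Y39.251
M3 S868
G1 X71.471 Y41.928 F1428
G1 X74.148 Y66.113 F1428
G1 X98.333 Y63.436 F1428
G1 X95.656 Y39.251 F1428
M5
G0 X89.409 Y159.148
M3 S868
G1 X25.120 Y27.989 F1428
G1 X47.895 Y236.171 F1428
G1 X62.915 Y107.415 F1428
G1 X115.807 Y223.606 F1428
G1 X89.409 Y159.148 F1428
M5
G0 X123.447 Y32.530
M3 S868
G1 X117.573 Y90.780 F1428
G1 X15.491 Y74.977 F1428
G1 X22.370 Y222.615 F1428
G1 X69.632 Y54.846 F1428
M5
G0 X6.230 Y197.351
M3 S868
G1 X47.494 Y197.351 F1428
G1 X47.494 Y174.321 F1428
G1 X6.230 Y174.321 F1428
G1 X6.230 Y197.351 F1428
M5
G0 X0.000 Y0.000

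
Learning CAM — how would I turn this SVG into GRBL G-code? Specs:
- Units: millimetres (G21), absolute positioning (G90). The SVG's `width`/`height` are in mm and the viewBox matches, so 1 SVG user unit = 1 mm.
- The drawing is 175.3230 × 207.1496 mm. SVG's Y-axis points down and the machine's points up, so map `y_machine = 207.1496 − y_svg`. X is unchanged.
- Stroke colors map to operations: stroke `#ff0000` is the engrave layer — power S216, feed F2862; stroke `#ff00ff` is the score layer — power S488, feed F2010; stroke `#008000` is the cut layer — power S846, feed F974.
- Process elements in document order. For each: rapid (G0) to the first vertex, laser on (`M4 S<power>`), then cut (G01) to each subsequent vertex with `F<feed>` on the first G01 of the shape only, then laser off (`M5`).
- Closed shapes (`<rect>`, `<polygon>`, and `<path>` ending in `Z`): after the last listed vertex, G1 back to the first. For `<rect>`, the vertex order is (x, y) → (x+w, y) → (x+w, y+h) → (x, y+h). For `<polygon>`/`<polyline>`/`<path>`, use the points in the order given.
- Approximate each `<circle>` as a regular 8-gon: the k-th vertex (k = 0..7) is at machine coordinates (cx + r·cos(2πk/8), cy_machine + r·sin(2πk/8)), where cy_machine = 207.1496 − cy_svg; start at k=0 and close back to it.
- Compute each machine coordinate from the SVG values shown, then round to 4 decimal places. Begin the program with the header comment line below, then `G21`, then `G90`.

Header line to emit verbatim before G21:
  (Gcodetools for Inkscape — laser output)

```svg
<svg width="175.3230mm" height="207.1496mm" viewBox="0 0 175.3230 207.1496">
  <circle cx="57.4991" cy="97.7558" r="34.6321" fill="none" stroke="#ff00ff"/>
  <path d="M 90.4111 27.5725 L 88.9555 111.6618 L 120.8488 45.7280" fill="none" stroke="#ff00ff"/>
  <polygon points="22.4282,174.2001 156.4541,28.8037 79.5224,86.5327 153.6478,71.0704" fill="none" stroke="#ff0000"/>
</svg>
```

(Gcodetools for Inkscape — laser output)
G21
G90
G0 X92.1312 Y109.3938
M4 S488
G01 X81.9877 Y133.8824 F2010
G01 X57.4991 Y144.0259
G01 X33.0105 Y133.8824
G01 X22.8670 Y109.3938
G01 X33.0105 Y84.9052
G01 X57.4991 Y74.7617
G01 X81.9877 Y84.9052
G01 X92.1312 Y109.3938
M5
G0 X90.4111 Y179.5771
M4 S488
G01 X88.9555 Y95.4878 F2010
G01 X120.8488 Y161.4216
M5
G0 X22.4282 Y32.9495
M4 S216
G01 X156.4541 Y178.3459 F2862
G01 X79.5224 Y120.6169
G01 X153.6478 Y136.0792
G01 X22.4282 Y32.9495
M5

viewBox `0 0 175.3230 207.1496` with mm width/height → 1 unit = 1 mm. Flip: y_m = 207.1496 − y_svg.

**Shape 1** — `<circle>` circle, stroke `#ff00ff` → score (S488, F2010). Machine vertices: (92.1312,109.3938) → (81.9877,133.8824) → (57.4991,144.0259) → (33.0105,133.8824) → (22.8670,109.3938) → (33.0105,84.9052) → (57.4991,74.7617) → (81.9877,84.9052) → (92.1312,109.3938). Closed: final G1 returns to the first vertex.

**Shape 2** — `<path>` open polyline, stroke `#ff00ff` → score (S488, F2010). Machine vertices: (90.4111,179.5771) → (88.9555,95.4878) → (120.8488,161.4216). Open path.

**Shape 3** — `<polygon>` closed polygon, stroke `#ff0000` → engrave (S216, F2862). Machine vertices: (22.4282,32.9495) → (156.4541,178.3459) → (79.5224,120.6169) → (153.6478,136.0792) → (22.4282,32.9495). Closed: final G1 returns to the first vertex.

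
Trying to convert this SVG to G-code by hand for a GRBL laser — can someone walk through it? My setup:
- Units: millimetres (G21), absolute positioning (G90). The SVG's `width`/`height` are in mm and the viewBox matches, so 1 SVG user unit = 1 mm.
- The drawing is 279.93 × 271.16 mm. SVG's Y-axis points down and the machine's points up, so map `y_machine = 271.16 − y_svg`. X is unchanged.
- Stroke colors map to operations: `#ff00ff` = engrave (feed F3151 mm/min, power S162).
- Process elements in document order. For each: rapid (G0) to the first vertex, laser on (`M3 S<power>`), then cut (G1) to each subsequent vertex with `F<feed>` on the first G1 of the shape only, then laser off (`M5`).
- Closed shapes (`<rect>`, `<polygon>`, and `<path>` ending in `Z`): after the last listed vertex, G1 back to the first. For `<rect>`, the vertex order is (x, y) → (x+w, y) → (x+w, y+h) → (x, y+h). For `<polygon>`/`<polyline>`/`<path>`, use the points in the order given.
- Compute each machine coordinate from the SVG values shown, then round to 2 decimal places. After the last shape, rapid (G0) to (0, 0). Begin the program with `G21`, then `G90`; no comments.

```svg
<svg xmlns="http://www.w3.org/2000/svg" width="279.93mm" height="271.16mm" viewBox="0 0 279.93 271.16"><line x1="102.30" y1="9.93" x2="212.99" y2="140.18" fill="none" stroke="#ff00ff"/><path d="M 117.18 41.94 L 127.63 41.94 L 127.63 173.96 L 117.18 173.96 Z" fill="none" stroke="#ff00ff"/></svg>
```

Since the viewBox matches the mm dimensions, user units are millimetres directly. The only transform is the Y-flip y_m = 271.16 − y_svg.

Shape 1 is a line segment drawn with `<line>`. Its stroke #ff00ff means engrave at S162, F3151. After flipping Y the toolpath is (102.30,261.23) → (212.99,130.98).

Shape 2 is a rectangle drawn with `<path>`. Its stroke #ff00ff means engrave at S162, F3151. After flipping Y the toolpath is (117.18,229.22) → (127.63,229.22) → (127.63,97.20) → (117.18,97.20) → (117.18,229.22), returning to the start.

G21
G90
G0 X102.30 Y261.23
M3 S162
G1 X212.99 Y130.98 F3151
M5
G0 X117.18 Y229.22
M3 S162
G1 X127.63 Y229.22 F3151
G1 X127.63 Y97.20
G1 X117.18 Y97.20
G1 X117.18 Y229.22
M5
G0 X0.00 Y0.00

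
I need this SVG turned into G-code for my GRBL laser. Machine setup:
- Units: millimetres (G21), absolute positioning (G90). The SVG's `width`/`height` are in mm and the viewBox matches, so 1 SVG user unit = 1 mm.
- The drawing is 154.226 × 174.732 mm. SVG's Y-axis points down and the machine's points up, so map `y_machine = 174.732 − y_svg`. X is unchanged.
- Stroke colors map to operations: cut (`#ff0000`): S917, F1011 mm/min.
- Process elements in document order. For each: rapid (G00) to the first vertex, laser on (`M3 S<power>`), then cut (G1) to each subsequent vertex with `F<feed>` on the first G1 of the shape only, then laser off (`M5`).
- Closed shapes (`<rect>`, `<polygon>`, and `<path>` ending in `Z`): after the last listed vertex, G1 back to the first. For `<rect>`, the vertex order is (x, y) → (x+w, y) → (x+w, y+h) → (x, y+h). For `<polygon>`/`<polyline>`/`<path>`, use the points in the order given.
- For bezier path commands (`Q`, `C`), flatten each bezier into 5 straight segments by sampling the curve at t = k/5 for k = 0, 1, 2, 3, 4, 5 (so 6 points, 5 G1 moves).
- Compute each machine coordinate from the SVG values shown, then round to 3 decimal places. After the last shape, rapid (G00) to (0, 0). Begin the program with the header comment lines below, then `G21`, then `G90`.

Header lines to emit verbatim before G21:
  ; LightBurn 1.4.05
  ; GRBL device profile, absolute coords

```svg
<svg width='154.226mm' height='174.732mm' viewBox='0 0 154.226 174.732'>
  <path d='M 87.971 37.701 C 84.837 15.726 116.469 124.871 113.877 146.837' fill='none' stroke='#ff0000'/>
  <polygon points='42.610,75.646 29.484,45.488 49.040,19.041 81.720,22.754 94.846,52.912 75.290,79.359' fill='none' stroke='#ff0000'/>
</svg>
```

viewBox `0 0 154.226 174.732` with mm width/height → 1 unit = 1 mm. Flip: y_m = 174.732 − y_svg.

**Shape 1** — `<path>` cubic bezier, stroke `#ff0000` → cut (S917, F1011). Control points (SVG): P0=(87.971,37.701), P1=(84.837,15.726), P2=(116.469,124.871), P3=(113.877,146.837); sampled at t=k/5. Machine vertices: (87.971,137.031) → (89.711,136.228) → (96.483,114.435) → (104.975,82.129) → (111.877,49.790) → (113.877,27.895). Open path.

**Shape 2** — `<polygon>` regular polygon, stroke `#ff0000` → cut (S917, F1011). Machine vertices: (42.610,99.086) → (29.484,129.244) → (49.040,155.691) → (81.720,151.978) → (94.846,121.820) → (75.290,95.373) → (42.610,99.086). Closed: final G1 returns to the first vertex.

; LightBurn 1.4.05
; GRBL device profile, absolute coords
G21
G90
G00 X87.971 Y137.031
M3 S917
G1 X89.711 Y136.228 F1011
G1 X96.483 Y114.435
G1 X104.975 Y82.129
G1 X111.877 Y49.790
G1 X113.877 Y27.895
M5
G00 X42.610 Y99.086
M3 S917
G1 X29.484 Y129.244 F1011
G1 X49.040 Y155.691
G1 X81.720 Y151.978
G1 X94.846 Y121.820
G1 X75.290 Y95.373
G1 X42.610 Y99.086
M5
G00 X0.000 Y0.000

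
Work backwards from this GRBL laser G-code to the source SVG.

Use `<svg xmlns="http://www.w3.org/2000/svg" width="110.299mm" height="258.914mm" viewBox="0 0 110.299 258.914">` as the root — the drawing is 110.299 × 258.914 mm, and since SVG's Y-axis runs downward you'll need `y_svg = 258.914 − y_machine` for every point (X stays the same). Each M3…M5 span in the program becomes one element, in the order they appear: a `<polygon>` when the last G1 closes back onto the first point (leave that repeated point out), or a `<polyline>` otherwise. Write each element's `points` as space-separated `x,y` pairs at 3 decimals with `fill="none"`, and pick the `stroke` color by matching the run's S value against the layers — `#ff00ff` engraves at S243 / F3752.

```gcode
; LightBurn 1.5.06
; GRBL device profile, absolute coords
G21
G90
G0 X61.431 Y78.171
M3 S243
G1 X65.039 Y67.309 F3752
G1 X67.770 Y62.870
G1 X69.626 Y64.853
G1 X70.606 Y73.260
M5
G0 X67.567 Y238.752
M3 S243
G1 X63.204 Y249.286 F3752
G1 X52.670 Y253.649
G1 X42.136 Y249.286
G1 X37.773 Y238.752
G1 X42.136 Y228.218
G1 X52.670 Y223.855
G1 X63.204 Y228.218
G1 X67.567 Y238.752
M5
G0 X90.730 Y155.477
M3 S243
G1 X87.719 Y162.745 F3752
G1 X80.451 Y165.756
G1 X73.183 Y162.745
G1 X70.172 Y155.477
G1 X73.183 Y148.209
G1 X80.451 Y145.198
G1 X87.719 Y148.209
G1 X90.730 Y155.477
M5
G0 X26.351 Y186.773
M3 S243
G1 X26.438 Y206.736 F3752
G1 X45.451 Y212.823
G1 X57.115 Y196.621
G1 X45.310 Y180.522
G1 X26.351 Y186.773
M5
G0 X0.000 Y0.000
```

<svg xmlns="http://www.w3.org/2000/svg" width="110.299mm" height="258.914mm" viewBox="0 0 110.299 258.914">
  <polyline points="61.431,180.743 65.039,191.605 67.770,196.044 69.626,194.061 70.606,185.654" fill="none" stroke="#ff00ff"/>
  <polygon points="67.567,20.162 63.204,9.628 52.670,5.265 42.136,9.628 37.773,20.162 42.136,30.696 52.670,35.059 63.204,30.696" fill="none" stroke="#ff00ff"/>
  <polygon points="90.730,103.437 87.719,96.169 80.451,93.158 73.183,96.169 70.172,103.437 73.183,110.705 80.451,113.716 87.719,110.705" fill="none" stroke="#ff00ff"/>
  <polygon points="26.351,72.141 26.438,52.178 45.451,46.091 57.115,62.293 45.310,78.392" fill="none" stroke="#ff00ff"/>
</svg>

y_svg = 258.914 − y_m. Every run uses S243, so all elements get stroke `#ff00ff` (engrave).

[1] open run; points: 61.431,180.743 65.039,191.605 67.770,196.044 69.626,194.061 70.606,185.654

[2] closed run; points: 67.567,20.162 63.204,9.628 52.670,5.265 42.136,9.628 37.773,20.162 42.136,30.696 52.670,35.059 63.204,30.696

[3] closed run; points: 90.730,103.437 87.719,96.169 80.451,93.158 73.183,96.169 70.172,103.437 73.183,110.705 80.451,113.716 87.719,110.705

[4] closed run; points: 26.351,72.141 26.438,52.178 45.451,46.091 57.115,62.293 45.310,78.392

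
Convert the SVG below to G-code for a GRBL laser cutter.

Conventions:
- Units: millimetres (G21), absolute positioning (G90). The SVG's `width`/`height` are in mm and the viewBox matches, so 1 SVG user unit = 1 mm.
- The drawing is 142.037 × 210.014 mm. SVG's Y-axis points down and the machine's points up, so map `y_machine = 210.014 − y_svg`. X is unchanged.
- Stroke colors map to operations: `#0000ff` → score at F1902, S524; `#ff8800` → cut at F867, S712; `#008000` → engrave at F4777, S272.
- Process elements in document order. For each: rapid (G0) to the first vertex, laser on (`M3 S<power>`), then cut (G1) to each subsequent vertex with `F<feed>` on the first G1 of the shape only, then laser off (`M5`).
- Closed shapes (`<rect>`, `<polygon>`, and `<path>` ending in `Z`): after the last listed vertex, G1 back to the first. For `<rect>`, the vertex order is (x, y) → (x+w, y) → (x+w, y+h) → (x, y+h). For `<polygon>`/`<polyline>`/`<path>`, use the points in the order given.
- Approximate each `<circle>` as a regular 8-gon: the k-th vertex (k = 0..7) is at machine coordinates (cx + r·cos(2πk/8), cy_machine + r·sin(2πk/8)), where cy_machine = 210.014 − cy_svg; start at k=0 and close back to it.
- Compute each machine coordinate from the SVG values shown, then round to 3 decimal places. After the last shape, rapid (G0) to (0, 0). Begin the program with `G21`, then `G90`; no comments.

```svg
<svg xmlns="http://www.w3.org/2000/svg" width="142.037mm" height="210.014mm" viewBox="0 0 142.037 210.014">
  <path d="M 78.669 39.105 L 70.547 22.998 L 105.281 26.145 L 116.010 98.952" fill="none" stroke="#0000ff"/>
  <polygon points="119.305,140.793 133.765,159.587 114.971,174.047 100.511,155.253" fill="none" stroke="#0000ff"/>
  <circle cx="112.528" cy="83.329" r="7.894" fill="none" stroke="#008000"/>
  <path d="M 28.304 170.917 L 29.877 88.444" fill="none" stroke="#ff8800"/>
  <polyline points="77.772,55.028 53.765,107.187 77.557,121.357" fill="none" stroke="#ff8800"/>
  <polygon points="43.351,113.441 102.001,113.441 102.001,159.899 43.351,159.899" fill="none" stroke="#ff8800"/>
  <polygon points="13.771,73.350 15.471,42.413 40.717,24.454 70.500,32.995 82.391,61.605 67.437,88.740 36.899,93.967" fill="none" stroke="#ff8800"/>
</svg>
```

G21
G90
G0 X78.669 Y170.909
M3 S524
G1 X70.547 Y187.016 F1902
G1 X105.281 Y183.869
G1 X116.010 Y111.062
M5
G0 X119.305 Y69.221
M3 S524
G1 X133.765 Y50.427 F1902
G1 X114.971 Y35.967
G1 X100.511 Y54.761
G1 X119.305 Y69.221
M5
G0 X120.422 Y126.685
M3 S272
G1 X118.110 Y132.267 F4777
G1 X112.528 Y134.579
G1 X106.946 Y132.267
G1 X104.634 Y126.685
G1 X106.946 Y121.103
G1 X112.528 Y118.791
G1 X118.110 Y121.103
G1 X120.422 Y126.685
M5
G0 X28.304 Y39.097
M3 S712
G1 X29.877 Y121.570 F867
M5
G0 X77.772 Y154.986
M3 S712
G1 X53.765 Y102.827 F867
G1 X77.557 Y88.657
M5
G0 X43.351 Y96.573
M3 S712
G1 X102.001 Y96.573 F867
G1 X102.001 Y50.115
G1 X43.351 Y50.115
G1 X43.351 Y96.573
M5
G0 X13.771 Y136.664
M3 S712
G1 X15.471 Y167.601 F867
G1 X40.717 Y185.560
G1 X70.500 Y177.019
G1 X82.391 Y148.409
G1 X67.437 Y121.274
G1 X36.899 Y116.047
G1 X13.771 Y136.664
M5
G0 X0.000 Y0.000

Since the viewBox matches the mm dimensions, user units are millimetres directly. The only transform is the Y-flip y_m = 210.014 − y_svg.

Shape 1 is a open polyline drawn with `<path>`. Its stroke #0000ff means score at S524, F1902. After flipping Y the toolpath is (78.669,170.909) → (70.547,187.016) → (105.281,183.869) → (116.010,111.062).

Shape 2 is a regular polygon drawn with `<polygon>`. Its stroke #0000ff means score at S524, F1902. After flipping Y the toolpath is (119.305,69.221) → (133.765,50.427) → (114.971,35.967) → (100.511,54.761) → (119.305,69.221), returning to the start.

Shape 3 is a circle drawn with `<circle>`. Its stroke #008000 means engrave at S272, F4777. After flipping Y the toolpath is (120.422,126.685) → (118.110,132.267) → (112.528,134.579) → (106.946,132.267) → (104.634,126.685) → (106.946,121.103) → (112.528,118.791) → (118.110,121.103) → (120.422,126.685), returning to the start.

Shape 4 is a line segment drawn with `<path>`. Its stroke #ff8800 means cut at S712, F867. After flipping Y the toolpath is (28.304,39.097) → (29.877,121.570).

Shape 5 is a open polyline drawn with `<polyline>`. Its stroke #ff8800 means cut at S712, F867. After flipping Y the toolpath is (77.772,154.986) → (53.765,102.827) → (77.557,88.657).

Shape 6 is a rectangle drawn with `<polygon>`. Its stroke #ff8800 means cut at S712, F867. After flipping Y the toolpath is (43.351,96.573) → (102.001,96.573) → (102.001,50.115) → (43.351,50.115) → (43.351,96.573), returning to the start.

Shape 7 is a regular polygon drawn with `<polygon>`. Its stroke #ff8800 means cut at S712, F867. After flipping Y the toolpath is (13.771,136.664) → (15.471,167.601) → (40.717,185.560) → (70.500,177.019) → (82.391,148.409) → (67.437,121.274) → (36.899,116.047) → (13.771,136.664), returning to the start.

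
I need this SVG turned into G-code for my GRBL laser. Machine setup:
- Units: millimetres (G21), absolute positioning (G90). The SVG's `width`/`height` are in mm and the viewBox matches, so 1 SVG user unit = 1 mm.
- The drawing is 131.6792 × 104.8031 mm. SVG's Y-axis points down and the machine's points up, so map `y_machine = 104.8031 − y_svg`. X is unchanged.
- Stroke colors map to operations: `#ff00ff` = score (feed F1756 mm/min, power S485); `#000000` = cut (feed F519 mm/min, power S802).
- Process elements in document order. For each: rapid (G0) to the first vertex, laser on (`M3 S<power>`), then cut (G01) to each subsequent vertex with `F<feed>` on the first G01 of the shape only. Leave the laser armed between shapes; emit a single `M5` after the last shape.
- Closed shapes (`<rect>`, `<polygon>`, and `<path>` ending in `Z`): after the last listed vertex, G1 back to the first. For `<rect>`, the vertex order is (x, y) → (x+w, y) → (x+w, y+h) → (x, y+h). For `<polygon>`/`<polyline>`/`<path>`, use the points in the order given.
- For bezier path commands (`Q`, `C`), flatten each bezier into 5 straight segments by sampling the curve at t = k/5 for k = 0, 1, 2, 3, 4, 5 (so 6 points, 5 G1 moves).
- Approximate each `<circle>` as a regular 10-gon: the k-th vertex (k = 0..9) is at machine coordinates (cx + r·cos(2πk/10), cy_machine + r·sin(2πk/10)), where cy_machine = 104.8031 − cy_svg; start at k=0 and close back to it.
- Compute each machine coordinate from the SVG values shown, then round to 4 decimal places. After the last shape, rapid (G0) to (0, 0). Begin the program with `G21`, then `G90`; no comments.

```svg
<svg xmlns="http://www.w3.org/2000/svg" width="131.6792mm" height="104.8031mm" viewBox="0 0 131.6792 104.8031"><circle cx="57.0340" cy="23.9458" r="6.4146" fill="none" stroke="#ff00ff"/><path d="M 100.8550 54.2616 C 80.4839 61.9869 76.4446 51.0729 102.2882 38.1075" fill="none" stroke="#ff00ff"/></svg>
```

G21
G90
G0 X63.4486 Y80.8573
M3 S485
G01 X62.2235 Y84.6277 F1756
G01 X59.0162 Y86.9579
G01 X55.0518 Y86.9579
G01 X51.8445 Y84.6277
G01 X50.6194 Y80.8573
G01 X51.8445 Y77.0869
G01 X55.0518 Y74.7567
G01 X59.0162 Y74.7567
G01 X62.2235 Y77.0869
G01 X63.4486 Y80.8573
G0 X100.8550 Y50.5415
M3 S485
G01 X90.7006 Y48.0103 F1756
G01 X85.1162 Y49.1564
G01 X84.7524 Y53.1834
G01 X90.2596 Y59.2952
G01 X102.2882 Y66.6956
M5
G0 X0.0000 Y0.0000

Since the viewBox matches the mm dimensions, user units are millimetres directly. The only transform is the Y-flip y_m = 104.8031 − y_svg.

Shape 1 is a circle drawn with `<circle>`. Its stroke #ff00ff means score at S485, F1756. After flipping Y the toolpath is (63.4486,80.8573) → (62.2235,84.6277) → (59.0162,86.9579) → (55.0518,86.9579) → (51.8445,84.6277) → (50.6194,80.8573) → (51.8445,77.0869) → (55.0518,74.7567) → (59.0162,74.7567) → (62.2235,77.0869) → (63.4486,80.8573), returning to the start.

Shape 2 is a cubic bezier drawn with `<path>`. Its stroke #ff00ff means score at S485, F1756. After flipping Y the toolpath is (100.8550,50.5415) → (90.7006,48.0103) → (85.1162,49.1564) → (84.7524,53.1834) → (90.2596,59.2952) → (102.2882,66.6956).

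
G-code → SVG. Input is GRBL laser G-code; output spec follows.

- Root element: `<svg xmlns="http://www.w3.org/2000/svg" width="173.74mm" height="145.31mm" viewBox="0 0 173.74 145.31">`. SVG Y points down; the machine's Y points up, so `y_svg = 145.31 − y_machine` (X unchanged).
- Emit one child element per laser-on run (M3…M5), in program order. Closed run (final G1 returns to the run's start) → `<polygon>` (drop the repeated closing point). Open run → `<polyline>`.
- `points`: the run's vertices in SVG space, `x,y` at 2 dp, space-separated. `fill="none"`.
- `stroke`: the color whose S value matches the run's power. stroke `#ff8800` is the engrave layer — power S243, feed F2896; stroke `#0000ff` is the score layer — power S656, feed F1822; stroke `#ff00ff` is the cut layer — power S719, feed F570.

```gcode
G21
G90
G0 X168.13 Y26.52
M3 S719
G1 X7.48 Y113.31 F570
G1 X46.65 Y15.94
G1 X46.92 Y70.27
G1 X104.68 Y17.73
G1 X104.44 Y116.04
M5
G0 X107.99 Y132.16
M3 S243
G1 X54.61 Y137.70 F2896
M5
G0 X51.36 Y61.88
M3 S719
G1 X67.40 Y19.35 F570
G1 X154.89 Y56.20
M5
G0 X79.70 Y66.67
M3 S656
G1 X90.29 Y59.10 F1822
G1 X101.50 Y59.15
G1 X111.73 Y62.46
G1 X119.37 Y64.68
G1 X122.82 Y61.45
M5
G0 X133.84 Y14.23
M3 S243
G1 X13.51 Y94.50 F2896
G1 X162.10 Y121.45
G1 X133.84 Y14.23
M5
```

<svg xmlns="http://www.w3.org/2000/svg" width="173.74mm" height="145.31mm" viewBox="0 0 173.74 145.31">
  <polyline points="168.13,118.79 7.48,32.00 46.65,129.37 46.92,75.04 104.68,127.58 104.44,29.27" fill="none" stroke="#ff00ff"/>
  <polyline points="107.99,13.15 54.61,7.61" fill="none" stroke="#ff8800"/>
  <polyline points="51.36,83.43 67.40,125.96 154.89,89.11" fill="none" stroke="#ff00ff"/>
  <polyline points="79.70,78.64 90.29,86.21 101.50,86.16 111.73,82.85 119.37,80.63 122.82,83.86" fill="none" stroke="#0000ff"/>
  <polygon points="133.84,131.08 13.51,50.81 162.10,23.86" fill="none" stroke="#ff8800"/>
</svg>

Machine Y-up, SVG Y-down with viewBox height 145.31, so y_svg = 145.31 − y_machine; X carries over.

Run 1: power S719 maps to stroke `#ff00ff` (cut). The run is open, so emit a `<polyline>` with points (Y-flipped): 168.13,118.79 7.48,32.00 46.65,129.37 46.92,75.04 104.68,127.58 104.44,29.27.

Run 2: power S243 maps to stroke `#ff8800` (engrave). The run is open, so emit a `<polyline>` with points (Y-flipped): 107.99,13.15 54.61,7.61.

Run 3: power S719 maps to stroke `#ff00ff` (cut). The run is open, so emit a `<polyline>` with points (Y-flipped): 51.36,83.43 67.40,125.96 154.89,89.11.

Run 4: the run's S656 means `#0000ff` (score). The run is open, so emit a `<polyline>` with points (Y-flipped): 79.70,78.64 90.29,86.21 101.50,86.16 111.73,82.85 119.37,80.63 122.82,83.86.

Run 5: S243 ⇒ engrave layer `#ff8800`. The run returns to its start, so emit a `<polygon>` with points (Y-flipped): 133.84,131.08 13.51,50.81 162.10,23.86.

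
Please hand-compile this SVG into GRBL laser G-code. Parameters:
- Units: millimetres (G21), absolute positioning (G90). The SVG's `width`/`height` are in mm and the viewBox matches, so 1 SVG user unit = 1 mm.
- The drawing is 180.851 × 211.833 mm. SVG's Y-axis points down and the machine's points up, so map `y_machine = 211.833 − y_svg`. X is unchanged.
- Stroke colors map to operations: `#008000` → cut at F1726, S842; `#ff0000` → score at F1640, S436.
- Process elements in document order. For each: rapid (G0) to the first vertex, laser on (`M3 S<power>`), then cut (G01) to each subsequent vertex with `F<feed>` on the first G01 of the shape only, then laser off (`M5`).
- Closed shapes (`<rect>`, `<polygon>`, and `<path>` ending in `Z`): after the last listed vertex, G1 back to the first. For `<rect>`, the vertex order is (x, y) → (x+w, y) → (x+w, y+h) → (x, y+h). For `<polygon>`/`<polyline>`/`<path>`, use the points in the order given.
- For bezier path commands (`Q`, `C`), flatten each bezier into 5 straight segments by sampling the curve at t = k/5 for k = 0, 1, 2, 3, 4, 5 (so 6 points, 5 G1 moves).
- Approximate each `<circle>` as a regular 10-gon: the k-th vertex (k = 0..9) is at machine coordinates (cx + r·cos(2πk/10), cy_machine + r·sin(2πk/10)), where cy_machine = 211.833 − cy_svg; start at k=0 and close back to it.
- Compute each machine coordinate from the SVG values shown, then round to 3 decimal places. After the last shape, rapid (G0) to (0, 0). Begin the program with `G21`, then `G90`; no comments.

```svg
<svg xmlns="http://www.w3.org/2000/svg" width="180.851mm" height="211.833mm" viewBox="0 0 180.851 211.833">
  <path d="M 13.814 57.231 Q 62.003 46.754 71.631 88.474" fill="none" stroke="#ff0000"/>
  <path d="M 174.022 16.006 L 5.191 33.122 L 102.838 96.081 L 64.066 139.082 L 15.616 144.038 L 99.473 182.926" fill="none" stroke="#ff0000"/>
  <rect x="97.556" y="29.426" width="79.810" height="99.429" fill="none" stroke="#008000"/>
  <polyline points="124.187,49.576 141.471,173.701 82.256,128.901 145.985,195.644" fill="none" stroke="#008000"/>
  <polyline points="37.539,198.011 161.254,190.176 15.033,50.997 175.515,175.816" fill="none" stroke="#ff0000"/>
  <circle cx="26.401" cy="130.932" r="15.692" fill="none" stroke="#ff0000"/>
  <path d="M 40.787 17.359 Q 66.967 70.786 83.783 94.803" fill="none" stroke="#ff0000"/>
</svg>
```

1 u = 1 mm; y_m = 211.833 − y.

[1] `<path>` quadratic bezier, #ff0000→score S436 F1640: (13.814,154.602) → (31.547,156.705) → (46.195,154.632) → (57.759,148.383) → (66.237,137.959) → (71.631,123.359)

[2] `<path>` open polyline, #ff0000→score S436 F1640: (174.022,195.827) → (5.191,178.711) → (102.838,115.752) → (64.066,72.751) → (15.616,67.795) → (99.473,28.907)

[3] `<rect>` rectangle, #008000→cut S842 F1726: (97.556,182.407) → (177.366,182.407) → (177.366,82.978) → (97.556,82.978) → (97.556,182.407) (closed)

[4] `<polyline>` open polyline, #008000→cut S842 F1726: (124.187,162.257) → (141.471,38.132) → (82.256,82.932) → (145.985,16.189)

[5] `<polyline>` open polyline, #ff0000→score S436 F1640: (37.539,13.822) → (161.254,21.657) → (15.033,160.836) → (175.515,36.017)

[6] `<circle>` circle, #ff0000→score S436 F1640: (42.093,80.901) → (39.096,90.125) → (31.250,95.825) → (21.552,95.825) → (13.706,90.125) → (10.709,80.901) → (13.706,71.677) → (21.552,65.977) → (31.250,65.977) → (39.096,71.677) → (42.093,80.901) (closed)

[7] `<path>` quadratic bezier, #ff0000→score S436 F1640: (40.787,194.474) → (50.884,174.280) → (60.233,156.438) → (68.832,140.949) → (76.682,127.813) → (83.783,117.030)

G21
G90
G0 X13.814 Y154.602
M3 S436
G01 X31.547 Y156.705 F1640
G01 X46.195 Y154.632
G01 X57.759 Y148.383
G01 X66.237 Y137.959
G01 X71.631 Y123.359
M5
G0 X174.022 Y195.827
M3 S436
G01 X5.191 Y178.711 F1640
G01 X102.838 Y115.752
G01 X64.066 Y72.751
G01 X15.616 Y67.795
G01 X99.473 Y28.907
M5
G0 X97.556 Y182.407
M3 S842
G01 X177.366 Y182.407 F1726
G01 X177.366 Y82.978
G01 X97.556 Y82.978
G01 X97.556 Y182.407
M5
G0 X124.187 Y162.257
M3 S842
G01 X141.471 Y38.132 F1726
G01 X82.256 Y82.932
G01 X145.985 Y16.189
M5
G0 X37.539 Y13.822
M3 S436
G01 X161.254 Y21.657 F1640
G01 X15.033 Y160.836
G01 X175.515 Y36.017
M5
G0 X42.093 Y80.901
M3 S436
G01 X39.096 Y90.125 F1640
G01 X31.250 Y95.825
G01 X21.552 Y95.825
G01 X13.706 Y90.125
G01 X10.709 Y80.901
G01 X13.706 Y71.677
G01 X21.552 Y65.977
G01 X31.250 Y65.977
G01 X39.096 Y71.677
G01 X42.093 Y80.901
M5
G0 X40.787 Y194.474
M3 S436
G01 X50.884 Y174.280 F1640
G01 X60.233 Y156.438
G01 X68.832 Y140.949
G01 X76.682 Y127.813
G01 X83.783 Y117.030
M5
G0 X0.000 Y0.000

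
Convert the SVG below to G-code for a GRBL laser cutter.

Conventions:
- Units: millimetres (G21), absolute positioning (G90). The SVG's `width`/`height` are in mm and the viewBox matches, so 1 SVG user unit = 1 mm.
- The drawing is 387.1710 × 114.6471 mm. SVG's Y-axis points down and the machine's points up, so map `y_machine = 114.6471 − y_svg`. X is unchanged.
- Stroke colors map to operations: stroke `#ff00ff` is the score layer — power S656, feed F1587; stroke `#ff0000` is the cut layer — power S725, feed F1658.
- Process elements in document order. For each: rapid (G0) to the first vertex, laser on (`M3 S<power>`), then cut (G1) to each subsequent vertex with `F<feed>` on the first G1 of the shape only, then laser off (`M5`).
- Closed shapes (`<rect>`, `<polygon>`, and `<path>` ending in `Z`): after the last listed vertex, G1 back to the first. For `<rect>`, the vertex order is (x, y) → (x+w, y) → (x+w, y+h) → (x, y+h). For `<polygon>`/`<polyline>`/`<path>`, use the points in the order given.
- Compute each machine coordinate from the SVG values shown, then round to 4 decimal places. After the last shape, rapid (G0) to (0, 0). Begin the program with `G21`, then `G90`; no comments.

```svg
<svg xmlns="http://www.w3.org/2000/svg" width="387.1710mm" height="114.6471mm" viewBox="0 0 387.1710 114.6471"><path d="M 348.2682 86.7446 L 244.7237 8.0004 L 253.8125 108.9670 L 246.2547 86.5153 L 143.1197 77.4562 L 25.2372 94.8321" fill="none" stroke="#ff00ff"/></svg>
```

G21
G90
G0 X348.2682 Y27.9025
M3 S656
G1 X244.7237 Y106.6467 F1587
G1 X253.8125 Y5.6801
G1 X246.2547 Y28.1318
G1 X143.1197 Y37.1909
G1 X25.2372 Y19.8150
M5
G0 X0.0000 Y0.0000

Since the viewBox matches the mm dimensions, user units are millimetres directly. The only transform is the Y-flip y_m = 114.6471 − y_svg.

Shape 1 is a open polyline drawn with `<path>`. Its stroke #ff00ff means score at S656, F1587. After flipping Y the toolpath is (348.2682,27.9025) → (244.7237,106.6467) → (253.8125,5.6801) → (246.2547,28.1318) → (143.1197,37.1909) → (25.2372,19.8150).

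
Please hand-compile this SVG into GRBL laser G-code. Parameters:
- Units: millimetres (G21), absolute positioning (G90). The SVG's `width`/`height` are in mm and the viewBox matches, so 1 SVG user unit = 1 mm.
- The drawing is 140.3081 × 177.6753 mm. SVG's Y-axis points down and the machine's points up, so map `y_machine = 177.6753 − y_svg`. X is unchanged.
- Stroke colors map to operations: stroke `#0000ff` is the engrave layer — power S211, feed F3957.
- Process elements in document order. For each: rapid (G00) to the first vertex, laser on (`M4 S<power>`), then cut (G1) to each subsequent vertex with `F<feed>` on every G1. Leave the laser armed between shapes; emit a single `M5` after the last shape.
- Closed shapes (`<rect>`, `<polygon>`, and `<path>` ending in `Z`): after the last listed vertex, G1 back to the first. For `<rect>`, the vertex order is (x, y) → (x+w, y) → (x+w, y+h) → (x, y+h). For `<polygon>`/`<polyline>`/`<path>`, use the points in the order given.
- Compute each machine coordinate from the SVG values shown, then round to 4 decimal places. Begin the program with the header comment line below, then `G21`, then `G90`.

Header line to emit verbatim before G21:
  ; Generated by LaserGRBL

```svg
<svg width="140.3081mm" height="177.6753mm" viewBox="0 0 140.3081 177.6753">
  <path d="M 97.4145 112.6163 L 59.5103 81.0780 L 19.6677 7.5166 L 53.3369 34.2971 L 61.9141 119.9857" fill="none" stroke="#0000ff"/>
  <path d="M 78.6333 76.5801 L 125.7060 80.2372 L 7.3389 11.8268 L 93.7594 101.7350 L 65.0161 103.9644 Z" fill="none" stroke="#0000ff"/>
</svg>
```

Since the viewBox matches the mm dimensions, user units are millimetres directly. The only transform is the Y-flip y_m = 177.6753 − y_svg.

Shape 1 is a open polyline drawn with `<path>`. Its stroke #0000ff means engrave at S211, F3957. After flipping Y the toolpath is (97.4145,65.0590) → (59.5103,96.5973) → (19.6677,170.1587) → (53.3369,143.3782) → (61.9141,57.6896).

Shape 2 is a closed polygon drawn with `<path>`. Its stroke #0000ff means engrave at S211, F3957. After flipping Y the toolpath is (78.6333,101.0952) → (125.7060,97.4381) → (7.3389,165.8485) → (93.7594,75.9403) → (65.0161,73.7109) → (78.6333,101.0952), returning to the start.

; Generated by LaserGRBL
G21
G90
G00 X97.4145 Y65.0590
M4 S211
G1 X59.5103 Y96.5973 F3957
G1 X19.6677 Y170.1587 F3957
G1 X53.3369 Y143.3782 F3957
G1 X61.9141 Y57.6896 F3957
G00 X78.6333 Y101.0952
M4 S211
G1 X125.7060 Y97.4381 F3957
G1 X7.3389 Y165.8485 F3957
G1 X93.7594 Y75.9403 F3957
G1 X65.0161 Y73.7109 F3957
G1 X78.6333 Y101.0952 F3957
M5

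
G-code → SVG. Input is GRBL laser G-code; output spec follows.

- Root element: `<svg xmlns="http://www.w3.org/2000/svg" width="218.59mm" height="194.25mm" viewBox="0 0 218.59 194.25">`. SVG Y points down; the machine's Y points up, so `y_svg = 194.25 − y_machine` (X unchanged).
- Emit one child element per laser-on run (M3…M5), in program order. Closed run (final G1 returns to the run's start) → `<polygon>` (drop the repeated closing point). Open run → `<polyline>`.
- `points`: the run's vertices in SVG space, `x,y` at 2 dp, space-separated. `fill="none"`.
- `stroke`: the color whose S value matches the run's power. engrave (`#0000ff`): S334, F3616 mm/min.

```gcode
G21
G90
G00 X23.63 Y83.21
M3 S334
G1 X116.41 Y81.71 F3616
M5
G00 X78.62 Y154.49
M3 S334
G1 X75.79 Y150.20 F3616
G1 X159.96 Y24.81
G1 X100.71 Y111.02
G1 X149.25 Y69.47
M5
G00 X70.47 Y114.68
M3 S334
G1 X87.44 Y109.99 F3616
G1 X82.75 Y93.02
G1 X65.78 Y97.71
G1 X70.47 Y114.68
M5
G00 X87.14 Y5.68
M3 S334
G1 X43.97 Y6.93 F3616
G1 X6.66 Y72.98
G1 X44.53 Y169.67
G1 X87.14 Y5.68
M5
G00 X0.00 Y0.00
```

Each laser-on run becomes one SVG element. Flip Y back into SVG space with y_svg = 194.25 − y_machine. Every run uses S334, so all elements get stroke `#0000ff` (engrave).

Run 1: The run is open, so emit a `<polyline>` with points (Y-flipped): 23.63,111.04 116.41,112.54.

Run 2: The run is open, so emit a `<polyline>` with points (Y-flipped): 78.62,39.76 75.79,44.05 159.96,169.44 100.71,83.23 149.25,124.78.

Run 3: The run returns to its start, so emit a `<polygon>` with points (Y-flipped): 70.47,79.57 87.44,84.26 82.75,101.23 65.78,96.54.

Run 4: The run returns to its start, so emit a `<polygon>` with points (Y-flipped): 87.14,188.57 43.97,187.32 6.66,121.27 44.53,24.58.

<svg xmlns="http://www.w3.org/2000/svg" width="218.59mm" height="194.25mm" viewBox="0 0 218.59 194.25">
  <polyline points="23.63,111.04 116.41,112.54" fill="none" stroke="#0000ff"/>
  <polyline points="78.62,39.76 75.79,44.05 159.96,169.44 100.71,83.23 149.25,124.78" fill="none" stroke="#0000ff"/>
  <polygon points="70.47,79.57 87.44,84.26 82.75,101.23 65.78,96.54" fill="none" stroke="#0000ff"/>
  <polygon points="87.14,188.57 43.97,187.32 6.66,121.27 44.53,24.58" fill="none" stroke="#0000ff"/>
</svg>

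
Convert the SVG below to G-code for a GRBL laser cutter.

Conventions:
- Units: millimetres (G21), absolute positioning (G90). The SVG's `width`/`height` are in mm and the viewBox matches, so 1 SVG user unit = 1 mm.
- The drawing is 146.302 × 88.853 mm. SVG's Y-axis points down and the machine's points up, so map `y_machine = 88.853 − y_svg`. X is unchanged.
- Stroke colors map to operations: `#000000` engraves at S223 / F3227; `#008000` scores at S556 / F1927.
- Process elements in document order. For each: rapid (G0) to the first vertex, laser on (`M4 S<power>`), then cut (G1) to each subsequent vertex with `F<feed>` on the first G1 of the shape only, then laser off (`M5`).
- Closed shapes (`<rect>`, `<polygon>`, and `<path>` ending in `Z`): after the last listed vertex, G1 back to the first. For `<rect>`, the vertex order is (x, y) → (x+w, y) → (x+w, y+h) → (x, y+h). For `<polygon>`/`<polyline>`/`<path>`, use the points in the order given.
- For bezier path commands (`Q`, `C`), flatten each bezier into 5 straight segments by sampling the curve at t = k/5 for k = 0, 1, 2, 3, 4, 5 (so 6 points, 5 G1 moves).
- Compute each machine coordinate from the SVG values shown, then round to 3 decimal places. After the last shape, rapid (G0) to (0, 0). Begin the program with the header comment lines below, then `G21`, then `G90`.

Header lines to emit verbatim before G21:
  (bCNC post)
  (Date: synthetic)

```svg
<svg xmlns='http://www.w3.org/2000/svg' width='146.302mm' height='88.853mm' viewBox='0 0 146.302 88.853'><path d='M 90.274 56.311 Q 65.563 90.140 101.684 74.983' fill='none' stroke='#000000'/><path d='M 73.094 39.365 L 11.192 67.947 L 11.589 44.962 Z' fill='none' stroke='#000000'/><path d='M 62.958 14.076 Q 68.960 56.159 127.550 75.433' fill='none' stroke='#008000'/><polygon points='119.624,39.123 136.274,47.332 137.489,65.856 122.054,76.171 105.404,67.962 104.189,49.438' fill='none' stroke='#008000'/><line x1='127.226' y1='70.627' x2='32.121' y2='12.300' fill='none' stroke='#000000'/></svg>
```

1 u = 1 mm; y_m = 88.853 − y.

[1] `<path>` quadratic bezier, #000000→engrave S223 F3227: (90.274,32.542) → (82.823,20.970) → (80.238,13.317) → (82.520,9.582) → (89.669,9.767) → (101.684,13.870)

[2] `<path>` closed polygon, #000000→engrave S223 F3227: (73.094,49.488) → (11.192,20.906) → (11.589,43.891) → (73.094,49.488) (closed)

[3] `<path>` quadratic bezier, #008000→score S556 F1927: (62.958,74.777) → (67.462,58.856) → (76.174,44.760) → (89.092,32.489) → (106.218,22.042) → (127.550,13.420)

[4] `<polygon>` regular polygon, #008000→score S556 F1927: (119.624,49.730) → (136.274,41.521) → (137.489,22.997) → (122.054,12.682) → (105.404,20.891) → (104.189,39.415) → (119.624,49.730) (closed)

[5] `<line>` line segment, #000000→engrave S223 F3227: (127.226,18.226) → (32.121,76.553)

(bCNC post)
(Date: synthetic)
G21
G90
G0 X90.274 Y32.542
M4 S223
G1 X82.823 Y20.970 F3227
G1 X80.238 Y13.317
G1 X82.520 Y9.582
G1 X89.669 Y9.767
G1 X101.684 Y13.870
M5
G0 X73.094 Y49.488
M4 S223
G1 X11.192 Y20.906 F3227
G1 X11.589 Y43.891
G1 X73.094 Y49.488
M5
G0 X62.958 Y74.777
M4 S556
G1 X67.462 Y58.856 F1927
G1 X76.174 Y44.760
G1 X89.092 Y32.489
G1 X106.218 Y22.042
G1 X127.550 Y13.420
M5
G0 X119.624 Y49.730
M4 S556
G1 X136.274 Y41.521 F1927
G1 X137.489 Y22.997
G1 X122.054 Y12.682
G1 X105.404 Y20.891
G1 X104.189 Y39.415
G1 X119.624 Y49.730
M5
G0 X127.226 Y18.226
M4 S223
G1 X32.121 Y76.553 F3227
M5
G0 X0.000 Y0.000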